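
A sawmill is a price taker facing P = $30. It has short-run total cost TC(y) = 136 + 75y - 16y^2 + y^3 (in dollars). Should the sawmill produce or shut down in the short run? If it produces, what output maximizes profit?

Produce at y = 9

Variable cost is VC = 75y - 16y^2 + y^3, so AVC = VC/y = 75 - 16y + y^2 and MC = dTC/dy = 75 - 32y + 3y^2.
AVC is minimized where dAVC/dy = -16 + 2y = 0, at y = 8; min AVC = 75 - 16·8 + 8^2 = $11.
P = $30 exceeds min AVC = $11, so the firm stays open.
P = MC gives 45 - 32y + 3y^2 = 0, with roots 5/3 and 9. Take the larger (rising MC): y* = 9.
Check: AVC at y = 9 is $12 ≤ P, so revenue covers variable cost.
Profit = P·y − TC = 30·9 − 244 = $26.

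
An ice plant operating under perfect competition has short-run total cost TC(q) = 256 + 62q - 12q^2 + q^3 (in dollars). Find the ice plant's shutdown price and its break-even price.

Shutdown price = $26; break-even price = $62

Shutdown price = min AVC. AVC = 62 - 12q + q^2, with vertex at q = 6 and minimum $26.
ATC = 256/q + 62 - 12q + q^2. Setting dATC/dq = −256/q^2 − 12 + 2q = 0 gives q = 8 (since 2·8^3 − 12·8^2 = 256).
min ATC = 256/8 + 62 − 12·8 + 8^2 = $62. That is the break-even price.
Between these two prices the firm operates at a loss; above $62 it earns a profit.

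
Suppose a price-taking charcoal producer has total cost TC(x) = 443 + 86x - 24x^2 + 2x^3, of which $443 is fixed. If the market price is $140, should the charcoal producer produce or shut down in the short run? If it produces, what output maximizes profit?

Strip out fixed cost: VC = 86x - 24x^2 + 2x^3. Then AVC = 86 - 24x + 2x^2 and MC = 86 - 48x + 6x^2.
The AVC parabola has its vertex at x = 24/4 = 6, where AVC = 86 - 24·6 + 2·6^2 = $14.
P = $140 exceeds min AVC = $14, so the firm stays open.
P = MC gives -54 - 48x + 6x^2 = 0, with roots -1 and 9. Take the larger (rising MC): x* = 9.
Check: AVC at x = 9 is $32 ≤ P, so revenue covers variable cost.
Profit = P·x − TC = 140·9 − 731 = $529.

Produce at x = 9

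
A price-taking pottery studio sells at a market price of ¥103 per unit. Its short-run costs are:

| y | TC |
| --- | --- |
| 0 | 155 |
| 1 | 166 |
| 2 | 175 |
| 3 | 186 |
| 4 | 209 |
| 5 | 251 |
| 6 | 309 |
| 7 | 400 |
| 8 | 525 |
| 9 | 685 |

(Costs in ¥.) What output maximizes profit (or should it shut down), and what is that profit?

Tabulate TR − TC: y=0: -155; y=1: -63; y=2: 31; y=3: 123; y=4: 203; y=5: 264; y=6: 309; y=7: 321; y=8: 299; y=9: 242.
Profit is maximized at y = 7. AVC there is 245/7 = ¥35 ≤ P, so producing beats shutting down (which would give -¥155).

y = 7; profit = ¥321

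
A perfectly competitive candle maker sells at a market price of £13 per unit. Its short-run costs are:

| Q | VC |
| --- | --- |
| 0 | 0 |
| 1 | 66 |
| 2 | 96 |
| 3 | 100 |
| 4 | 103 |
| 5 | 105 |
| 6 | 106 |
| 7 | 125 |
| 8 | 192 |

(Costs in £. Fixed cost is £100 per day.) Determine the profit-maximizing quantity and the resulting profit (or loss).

Q = 0 (shut down); profit = -£100

Compute π = P·Q − TC at each output: Q=0: -100; Q=1: -153; Q=2: -170; Q=3: -161; Q=4: -151; Q=5: -140; Q=6: -128; Q=7: -134; Q=8: -188.
Profit is highest at Q = 0. Equivalently, the lowest AVC in the table is 106/6 ≈ £17.67 at Q = 6, and P = £13 falls below it — price never covers variable cost, so the firm shuts down and loses only its fixed cost.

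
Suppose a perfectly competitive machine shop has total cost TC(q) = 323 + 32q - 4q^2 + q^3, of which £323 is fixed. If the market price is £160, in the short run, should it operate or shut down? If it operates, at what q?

Produce at q = 8

From TC, MC = TC'(q) = 32 - 8q + 3q^2 and AVC = VC/q = 32 - 4q + q^2.
AVC hits its minimum where MC = AVC, at q = 2, giving min AVC = 32 - 4·2 + 2^2 = £28.
Since P = £160 ≥ min AVC = £28, price covers variable cost and the firm should produce.
P = MC gives -128 - 8q + 3q^2 = 0, with roots -16/3 and 8. Take the larger (rising MC): q* = 8.
Check: AVC at q = 8 is £64 ≤ P, so revenue covers variable cost.
Profit = P·q − TC = 160·8 − 835 = £445.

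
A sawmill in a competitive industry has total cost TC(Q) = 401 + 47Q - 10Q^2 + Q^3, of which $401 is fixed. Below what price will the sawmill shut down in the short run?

The shutdown price is the minimum of AVC. VC = 47Q - 10Q^2 + Q^3, so AVC = 47 - 10Q + Q^2.
dAVC/dQ = -10 + 2Q = 0 gives Q = 5. min AVC = 47 - 10·5 + 5^2 = 22.
For P < $22 the firm produces nothing.

$22 per unit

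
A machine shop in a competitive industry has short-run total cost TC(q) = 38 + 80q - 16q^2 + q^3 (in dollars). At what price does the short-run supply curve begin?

The shutdown price is the minimum of AVC. VC = 80q - 16q^2 + q^3, so AVC = 80 - 16q + q^2.
At the minimum of AVC, MC = AVC. MC = 80 - 32q + 3q^2; setting MC = AVC gives 2q^2 - 16q = 0, so q = 8. min AVC = 16.
For P < $16 the firm produces nothing.

$16 per unit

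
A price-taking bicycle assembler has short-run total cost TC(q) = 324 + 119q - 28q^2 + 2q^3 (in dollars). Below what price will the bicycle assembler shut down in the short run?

$21 per unit

The firm shuts down when price falls below the minimum of average variable cost. AVC = VC/q = 119 - 28q + 2q^2.
dAVC/dq = -28 + 4q = 0 gives q = 7. min AVC = 119 - 28·7 + 2·7^2 = 21.
The firm shuts down for any P below $21.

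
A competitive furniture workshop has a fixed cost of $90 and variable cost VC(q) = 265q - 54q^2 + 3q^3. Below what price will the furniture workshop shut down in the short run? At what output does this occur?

Short-run supply begins at min AVC. From VC = 265q - 54q^2 + 3q^3, AVC = 265 - 54q + 3q^2.
dAVC/dq = -54 + 6q = 0 gives q = 9. min AVC = 265 - 54·9 + 3·9^2 = 22.
For P < $22 the firm produces nothing.

$22 per unit, at q = 9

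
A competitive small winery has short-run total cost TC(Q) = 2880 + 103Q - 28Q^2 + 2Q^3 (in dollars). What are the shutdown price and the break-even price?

Shutdown price = $5; break-even price = $295

Shutdown price = min AVC. AVC = 103 - 28Q + 2Q^2, with vertex at Q = 7 and minimum $5.
ATC = 2880/Q + 103 - 28Q + 2Q^2. Setting dATC/dQ = −2880/Q^2 − 28 + 4Q = 0 gives Q = 12 (since 4·12^3 − 28·12^2 = 2880).
min ATC = 2880/12 + 103 − 28·12 + 2·12^2 = $295. That is the break-even price.
For $5 ≤ P < $295 the firm produces at a loss; below $5 it shuts down.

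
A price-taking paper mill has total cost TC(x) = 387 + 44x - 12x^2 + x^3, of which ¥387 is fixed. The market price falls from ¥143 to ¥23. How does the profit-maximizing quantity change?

Output falls from 11 to 7

AVC = 44 - 12x + x^2, minimized at x = 6 where min AVC = ¥8. MC = 44 - 24x + 3x^2.
With P = ¥143 above the shutdown price, P = MC gives x = 11.
At P = ¥23 ≥ min AVC, set P = MC: x = 7. The firm stays open but cuts output.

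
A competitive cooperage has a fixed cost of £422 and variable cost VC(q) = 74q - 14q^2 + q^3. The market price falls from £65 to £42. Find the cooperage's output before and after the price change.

Output falls from 9 to 8

AVC = 74 - 14q + q^2, minimized at q = 7 where min AVC = £25. MC = 74 - 28q + 3q^2.
At P = £65 ≥ min AVC, set P = MC on the rising branch: q = 9.
At P = £42 ≥ min AVC, set P = MC: q = 8. The firm stays open but cuts output.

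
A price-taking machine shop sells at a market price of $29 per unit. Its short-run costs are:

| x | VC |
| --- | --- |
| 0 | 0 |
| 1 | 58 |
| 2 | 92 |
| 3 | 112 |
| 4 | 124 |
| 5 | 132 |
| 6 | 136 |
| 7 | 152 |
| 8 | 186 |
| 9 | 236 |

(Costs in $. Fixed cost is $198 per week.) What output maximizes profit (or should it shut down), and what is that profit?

x = 7; profit = -$147

Compute π = P·x − TC at each output: x=0: -198; x=1: -227; x=2: -232; x=3: -223; x=4: -206; x=5: -185; x=6: -160; x=7: -147; x=8: -152; x=9: -173.
Profit is maximized at x = 7. AVC there is 152/7 = $21.71 ≤ P, so producing beats shutting down (which would give -$198).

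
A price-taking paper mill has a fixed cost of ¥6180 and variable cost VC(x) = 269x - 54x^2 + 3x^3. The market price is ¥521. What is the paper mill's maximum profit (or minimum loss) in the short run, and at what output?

AVC = 269 - 54x + 3x^2; min AVC = ¥26 at x = 9. Since P = ¥521 ≥ min AVC, the firm produces.
MC = 269 - 108x + 9x^2. Setting P = MC and taking the root on the rising branch gives x* = 14.
TR = 521·14 = 7294. TC = 6180 + 1414 = 7594. Profit = 7294 − 7594 = -¥300.
That loss of ¥300 beats the ¥6180 the firm would lose by shutting down; producing recovers ¥5880 of fixed cost.

Profit = -¥300 at x = 14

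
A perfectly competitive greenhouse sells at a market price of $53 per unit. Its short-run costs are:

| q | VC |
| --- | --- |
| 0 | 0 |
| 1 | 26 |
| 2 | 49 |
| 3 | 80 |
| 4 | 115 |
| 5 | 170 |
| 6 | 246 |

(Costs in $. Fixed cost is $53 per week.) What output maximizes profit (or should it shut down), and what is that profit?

Profit at each row (π = 53q − TC): q=0: -53; q=1: -26; q=2: 4; q=3: 26; q=4: 44; q=5: 42; q=6: 19.
Profit is maximized at q = 4. AVC there is 115/4 = $28.75 ≤ P, so producing beats shutting down (which would give -$53).

q = 4; profit = $44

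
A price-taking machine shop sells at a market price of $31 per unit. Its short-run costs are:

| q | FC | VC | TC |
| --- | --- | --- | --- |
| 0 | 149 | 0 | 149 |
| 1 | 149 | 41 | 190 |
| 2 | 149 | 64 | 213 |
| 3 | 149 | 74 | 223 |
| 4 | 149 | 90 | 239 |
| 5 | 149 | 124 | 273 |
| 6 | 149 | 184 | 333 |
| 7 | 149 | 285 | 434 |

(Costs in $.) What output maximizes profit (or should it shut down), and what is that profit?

Tabulate TR − TC: q=0: -149; q=1: -159; q=2: -151; q=3: -130; q=4: -115; q=5: -118; q=6: -147; q=7: -217.
Profit is maximized at q = 4. AVC there is 90/4 = $22.50 ≤ P, so producing beats shutting down (which would give -$149).

q = 4; profit = -$115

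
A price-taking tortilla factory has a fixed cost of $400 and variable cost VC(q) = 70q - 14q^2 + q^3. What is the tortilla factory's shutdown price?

Short-run supply begins at min AVC. From VC = 70q - 14q^2 + q^3, AVC = 70 - 14q + q^2.
dAVC/dq = -14 + 2q = 0 gives q = 7. min AVC = 70 - 14·7 + 7^2 = 21.
The firm shuts down for any P below $21.

$21 per unit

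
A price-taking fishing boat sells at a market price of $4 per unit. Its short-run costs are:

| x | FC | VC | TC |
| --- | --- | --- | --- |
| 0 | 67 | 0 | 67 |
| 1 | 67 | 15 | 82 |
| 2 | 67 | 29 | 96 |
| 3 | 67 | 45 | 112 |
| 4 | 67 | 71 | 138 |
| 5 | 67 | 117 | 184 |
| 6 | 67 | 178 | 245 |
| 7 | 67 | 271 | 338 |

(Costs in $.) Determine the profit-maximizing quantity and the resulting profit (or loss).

x = 0 (shut down); profit = -$67

Tabulate TR − TC: x=0: -67; x=1: -78; x=2: -88; x=3: -100; x=4: -122; x=5: -164; x=6: -221; x=7: -310.
Profit is highest at x = 0. Equivalently, the lowest AVC in the table is 29/2 ≈ $14.50 at x = 2, and P = $4 falls below it — price never covers variable cost, so the firm shuts down and loses only its fixed cost.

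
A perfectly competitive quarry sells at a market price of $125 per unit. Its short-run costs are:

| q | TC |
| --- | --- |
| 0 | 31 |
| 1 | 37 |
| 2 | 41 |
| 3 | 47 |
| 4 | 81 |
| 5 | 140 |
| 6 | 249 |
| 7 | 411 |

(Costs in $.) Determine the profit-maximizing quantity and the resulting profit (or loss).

Tabulate TR − TC: q=0: -31; q=1: 88; q=2: 209; q=3: 328; q=4: 419; q=5: 485; q=6: 501; q=7: 464.
Profit is maximized at q = 6. AVC there is 218/6 = $36.33 ≤ P, so producing beats shutting down (which would give -$31).

q = 6; profit = $501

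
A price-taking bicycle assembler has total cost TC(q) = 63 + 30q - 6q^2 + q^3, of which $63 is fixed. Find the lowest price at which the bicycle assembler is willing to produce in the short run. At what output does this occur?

The shutdown price is the minimum of AVC. VC = 30q - 6q^2 + q^3, so AVC = 30 - 6q + q^2.
dAVC/dq = -6 + 2q = 0 gives q = 3. min AVC = 30 - 6·3 + 3^2 = 21.
So the shutdown price is $21.

$21 per unit, at q = 3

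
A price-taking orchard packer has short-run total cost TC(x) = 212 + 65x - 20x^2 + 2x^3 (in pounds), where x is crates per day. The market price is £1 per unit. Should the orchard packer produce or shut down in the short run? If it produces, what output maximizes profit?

Shut down

Strip out fixed cost: VC = 65x - 20x^2 + 2x^3. Then AVC = 65 - 20x + 2x^2 and MC = 65 - 40x + 6x^2.
AVC is minimized where dAVC/dx = -20 + 4x = 0, at x = 5; min AVC = 65 - 20·5 + 2·5^2 = £15.
With P < min AVC (£1 < £15), every unit sold adds to the loss.
Best response: produce nothing and absorb the £212 fixed cost.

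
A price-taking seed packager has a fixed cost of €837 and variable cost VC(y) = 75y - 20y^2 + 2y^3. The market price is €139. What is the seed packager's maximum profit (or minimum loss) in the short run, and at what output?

AVC = 75 - 20y + 2y^2; min AVC = €25 at y = 5. Since P = €139 ≥ min AVC, the firm produces.
With MC = 75 - 40y + 6y^2, P = MC on the upward-sloping part at y* = 8.
TR = 139·8 = 1112. TC = 837 + 344 = 1181. Profit = 1112 − 1181 = -€69.
By producing, the firm covers all variable cost plus €768 of fixed cost; shutting down would lose the full €837.

Profit = -€69 at y = 8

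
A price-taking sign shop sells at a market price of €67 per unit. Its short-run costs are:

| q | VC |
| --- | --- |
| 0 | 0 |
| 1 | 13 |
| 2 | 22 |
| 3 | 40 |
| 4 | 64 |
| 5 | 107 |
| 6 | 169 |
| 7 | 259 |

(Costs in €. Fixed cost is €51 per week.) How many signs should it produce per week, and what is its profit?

q = 6; profit = €182

Compute π = P·q − TC at each output: q=0: -51; q=1: 3; q=2: 61; q=3: 110; q=4: 153; q=5: 177; q=6: 182; q=7: 159.
Profit is maximized at q = 6. AVC there is 169/6 = €28.17 ≤ P, so producing beats shutting down (which would give -€51).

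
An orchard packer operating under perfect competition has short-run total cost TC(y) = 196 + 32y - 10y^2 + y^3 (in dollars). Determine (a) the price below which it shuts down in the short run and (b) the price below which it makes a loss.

AVC = 32 - 10y + y^2; minimized at y = 5, giving min AVC = $7. That is the shutdown price.
ATC = 196/y + 32 - 10y + y^2. Setting dATC/dy = −196/y^2 − 10 + 2y = 0 gives y = 7 (since 2·7^3 − 10·7^2 = 196).
min ATC = 196/7 + 32 − 10·7 + 7^2 = $39. That is the break-even price.
For $7 ≤ P < $39 the firm produces at a loss; below $7 it shuts down.

Shutdown price = $7; break-even price = $39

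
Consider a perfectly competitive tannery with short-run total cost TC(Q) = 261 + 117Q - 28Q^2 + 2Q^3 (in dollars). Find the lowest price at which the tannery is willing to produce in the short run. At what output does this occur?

Short-run supply begins at min AVC. From VC = 117Q - 28Q^2 + 2Q^3, AVC = 117 - 28Q + 2Q^2.
At the minimum of AVC, MC = AVC. MC = 117 - 56Q + 6Q^2; setting MC = AVC gives 4Q^2 - 28Q = 0, so Q = 7. min AVC = 19.
For P < $19 the firm produces nothing.

$19 per unit, at Q = 7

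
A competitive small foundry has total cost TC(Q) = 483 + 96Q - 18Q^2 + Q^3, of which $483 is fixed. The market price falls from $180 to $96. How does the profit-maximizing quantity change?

AVC = 96 - 18Q + Q^2, minimized at Q = 9 where min AVC = $15. MC = 96 - 36Q + 3Q^2.
With P = $180 above the shutdown price, P = MC gives Q = 14.
At P = $96 ≥ min AVC, set P = MC: Q = 12. The firm stays open but cuts output.

Output falls from 14 to 12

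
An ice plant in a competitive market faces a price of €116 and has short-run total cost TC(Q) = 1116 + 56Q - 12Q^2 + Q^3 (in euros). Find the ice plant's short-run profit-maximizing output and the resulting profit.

Profit = -€316 at Q = 10

AVC = 56 - 12Q + Q^2; min AVC = €20 at Q = 6. Since P = €116 ≥ min AVC, the firm produces.
MC = 56 - 24Q + 3Q^2. Setting P = MC and taking the root on the rising branch gives Q* = 10.
TR = 116·10 = 1160. TC = 1116 + 360 = 1476. Profit = 1160 − 1476 = -€316.
By producing, the firm covers all variable cost plus €800 of fixed cost; shutting down would lose the full €1116.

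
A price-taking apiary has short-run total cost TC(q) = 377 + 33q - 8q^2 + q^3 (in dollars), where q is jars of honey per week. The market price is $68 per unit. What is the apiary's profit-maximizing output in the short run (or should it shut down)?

Produce at q = 7

Variable cost is VC = 33q - 8q^2 + q^3, so AVC = VC/q = 33 - 8q + q^2 and MC = dTC/dq = 33 - 16q + 3q^2.
The AVC parabola has its vertex at q = 8/2 = 4, where AVC = 33 - 8·4 + 4^2 = $17.
Since P = $68 ≥ min AVC = $17, price covers variable cost and the firm should produce.
P = MC gives -35 - 16q + 3q^2 = 0, with roots -5/3 and 7. Take the larger (rising MC): q* = 7.
Check: AVC at q = 7 is $26 ≤ P, so revenue covers variable cost.
Profit = P·q − TC = 68·7 − 559 = -$83, a loss, but smaller than the $377 fixed cost the firm would lose by shutting down.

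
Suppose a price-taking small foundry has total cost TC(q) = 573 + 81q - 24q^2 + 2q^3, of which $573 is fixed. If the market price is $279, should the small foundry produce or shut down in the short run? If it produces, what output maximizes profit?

Produce at q = 11

Strip out fixed cost: VC = 81q - 24q^2 + 2q^3. Then AVC = 81 - 24q + 2q^2 and MC = 81 - 48q + 6q^2.
The AVC parabola has its vertex at q = 24/4 = 6, where AVC = 81 - 24·6 + 2·6^2 = $9.
Because $279 ≥ $9, revenue can cover variable cost; the firm operates.
P = MC gives -198 - 48q + 6q^2 = 0, with roots -3 and 11. Take the larger (rising MC): q* = 11.
Check: AVC at q = 11 is $59 ≤ P, so revenue covers variable cost.
Profit = P·q − TC = 279·11 − 1222 = $1847.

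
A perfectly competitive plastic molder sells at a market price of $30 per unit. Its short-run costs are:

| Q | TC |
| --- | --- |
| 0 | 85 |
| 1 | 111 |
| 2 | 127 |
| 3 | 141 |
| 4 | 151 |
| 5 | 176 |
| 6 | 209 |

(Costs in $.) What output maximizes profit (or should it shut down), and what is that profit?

Compute π = P·Q − TC at each output: Q=0: -85; Q=1: -81; Q=2: -67; Q=3: -51; Q=4: -31; Q=5: -26; Q=6: -29.
Profit is maximized at Q = 5. AVC there is 91/5 = $18.20 ≤ P, so producing beats shutting down (which would give -$85).

Q = 5; profit = -$26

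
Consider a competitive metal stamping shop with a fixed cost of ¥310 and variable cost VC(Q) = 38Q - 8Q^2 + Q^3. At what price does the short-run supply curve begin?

¥22 per unit

Short-run supply begins at min AVC. From VC = 38Q - 8Q^2 + Q^3, AVC = 38 - 8Q + Q^2.
dAVC/dQ = -8 + 2Q = 0 gives Q = 4. min AVC = 38 - 8·4 + 4^2 = 22.
So the shutdown price is ¥22.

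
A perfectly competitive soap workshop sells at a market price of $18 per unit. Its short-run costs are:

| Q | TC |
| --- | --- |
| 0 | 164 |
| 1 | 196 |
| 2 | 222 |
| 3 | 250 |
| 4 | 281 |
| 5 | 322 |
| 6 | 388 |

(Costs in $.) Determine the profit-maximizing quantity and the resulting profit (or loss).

Q = 0 (shut down); profit = -$164

Tabulate TR − TC: Q=0: -164; Q=1: -178; Q=2: -186; Q=3: -196; Q=4: -209; Q=5: -232; Q=6: -280.
Profit is highest at Q = 0. Equivalently, the lowest AVC in the table is 86/3 ≈ $28.67 at Q = 3, and P = $18 falls below it — price never covers variable cost, so the firm shuts down and loses only its fixed cost.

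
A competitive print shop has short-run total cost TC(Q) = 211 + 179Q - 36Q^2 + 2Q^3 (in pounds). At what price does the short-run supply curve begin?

The firm shuts down when price falls below the minimum of average variable cost. AVC = VC/Q = 179 - 36Q + 2Q^2.
dAVC/dQ = -36 + 4Q = 0 gives Q = 9. min AVC = 179 - 36·9 + 2·9^2 = 17.
For P < £17 the firm produces nothing.

£17 per unit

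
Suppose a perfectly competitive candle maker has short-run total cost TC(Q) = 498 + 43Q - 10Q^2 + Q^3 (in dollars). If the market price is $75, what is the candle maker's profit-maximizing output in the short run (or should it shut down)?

Strip out fixed cost: VC = 43Q - 10Q^2 + Q^3. Then AVC = 43 - 10Q + Q^2 and MC = 43 - 20Q + 3Q^2.
The AVC parabola has its vertex at Q = 10/2 = 5, where AVC = 43 - 10·5 + 5^2 = $18.
P = $75 exceeds min AVC = $18, so the firm stays open.
P = MC gives -32 - 20Q + 3Q^2 = 0, with roots -4/3 and 8. Take the larger (rising MC): Q* = 8.
Check: AVC at Q = 8 is $27 ≤ P, so revenue covers variable cost.
Profit = P·Q − TC = 75·8 − 714 = -$114, a loss, but smaller than the $498 fixed cost the firm would lose by shutting down.

Produce at Q = 8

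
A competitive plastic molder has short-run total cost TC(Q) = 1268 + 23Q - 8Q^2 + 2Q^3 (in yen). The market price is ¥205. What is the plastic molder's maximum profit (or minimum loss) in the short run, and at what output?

Profit = -¥288 at Q = 7

AVC = 23 - 8Q + 2Q^2 has its minimum ¥15 at Q = 2; price ¥205 clears that bar, so the firm operates.
With MC = 23 - 16Q + 6Q^2, P = MC on the upward-sloping part at Q* = 7.
TR = 205·7 = 1435. TC = 1268 + 455 = 1723. Profit = 1435 − 1723 = -¥288.
By producing, the firm covers all variable cost plus ¥980 of fixed cost; shutting down would lose the full ¥1268.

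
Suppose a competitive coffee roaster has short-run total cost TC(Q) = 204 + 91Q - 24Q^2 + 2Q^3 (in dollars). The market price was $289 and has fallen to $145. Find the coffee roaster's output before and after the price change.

Output falls from 11 to 9

MC = 91 - 48Q + 6Q^2; the shutdown threshold is min AVC = $19 (at Q = 6).
At P = $289 ≥ min AVC, set P = MC on the rising branch: Q = 11.
At P = $145 ≥ min AVC, set P = MC: Q = 9. The firm stays open but cuts output.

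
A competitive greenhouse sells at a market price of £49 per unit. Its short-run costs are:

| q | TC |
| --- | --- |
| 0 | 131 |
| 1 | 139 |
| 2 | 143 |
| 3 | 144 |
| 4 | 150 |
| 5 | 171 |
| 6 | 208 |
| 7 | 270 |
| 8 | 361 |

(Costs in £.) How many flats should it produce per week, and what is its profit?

q = 6; profit = £86

Profit at each row (π = 49q − TC): q=0: -131; q=1: -90; q=2: -45; q=3: 3; q=4: 46; q=5: 74; q=6: 86; q=7: 73; q=8: 31.
Profit is maximized at q = 6. AVC there is 77/6 = £12.83 ≤ P, so producing beats shutting down (which would give -£131).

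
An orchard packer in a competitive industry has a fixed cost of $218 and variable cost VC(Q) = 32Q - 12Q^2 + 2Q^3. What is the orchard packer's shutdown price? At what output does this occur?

Short-run supply begins at min AVC. From VC = 32Q - 12Q^2 + 2Q^3, AVC = 32 - 12Q + 2Q^2.
dAVC/dQ = -12 + 4Q = 0 gives Q = 3. min AVC = 32 - 12·3 + 2·3^2 = 14.
For P < $14 the firm produces nothing.

$14 per unit, at Q = 3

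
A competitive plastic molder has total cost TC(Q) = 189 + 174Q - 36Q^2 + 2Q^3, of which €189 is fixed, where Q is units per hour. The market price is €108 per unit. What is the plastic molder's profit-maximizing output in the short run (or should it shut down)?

From TC, MC = TC'(Q) = 174 - 72Q + 6Q^2 and AVC = VC/Q = 174 - 36Q + 2Q^2.
AVC hits its minimum where MC = AVC, at Q = 9, giving min AVC = 174 - 36·9 + 2·9^2 = €12.
Since P = €108 ≥ min AVC = €12, price covers variable cost and the firm should produce.
Set P = MC: 108 = 174 - 72Q + 6Q^2 → 66 - 72Q + 6Q^2 = 0. The roots are Q = 1 and Q = 11; the profit-maximizing output is on the rising part of MC, so Q* = 11.
Check: AVC at Q = 11 is €20 ≤ P, so revenue covers variable cost.
Profit = P·Q − TC = 108·11 − 409 = €779.

Produce at Q = 11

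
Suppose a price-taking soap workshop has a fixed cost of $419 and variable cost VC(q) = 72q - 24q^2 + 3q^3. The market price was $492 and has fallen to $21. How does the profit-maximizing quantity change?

Output falls from 10 to 0 (the firm shuts down)

MC = 72 - 48q + 9q^2; the shutdown threshold is min AVC = $24 (at q = 4).
With P = $492 above the shutdown price, P = MC gives q = 10.
At P = $21 < min AVC = $24, price no longer covers variable cost at any output, so the firm shuts down: q = 0.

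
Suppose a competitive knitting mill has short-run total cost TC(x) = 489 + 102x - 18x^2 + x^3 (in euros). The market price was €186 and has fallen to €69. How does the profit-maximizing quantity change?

Output falls from 14 to 11

AVC = 102 - 18x + x^2, minimized at x = 9 where min AVC = €21. MC = 102 - 36x + 3x^2.
At P = €186 ≥ min AVC, set P = MC on the rising branch: x = 14.
At P = €69 ≥ min AVC, set P = MC: x = 11. The firm stays open but cuts output.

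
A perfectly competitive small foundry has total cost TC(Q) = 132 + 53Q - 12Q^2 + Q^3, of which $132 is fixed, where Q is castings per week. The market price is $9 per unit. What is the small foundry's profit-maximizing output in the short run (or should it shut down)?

Shut down

From TC, MC = TC'(Q) = 53 - 24Q + 3Q^2 and AVC = VC/Q = 53 - 12Q + Q^2.
AVC is minimized where dAVC/dQ = -12 + 2Q = 0, at Q = 6; min AVC = 53 - 12·6 + 6^2 = $17.
With P < min AVC ($9 < $17), every unit sold adds to the loss.
Best response: produce nothing and absorb the $132 fixed cost.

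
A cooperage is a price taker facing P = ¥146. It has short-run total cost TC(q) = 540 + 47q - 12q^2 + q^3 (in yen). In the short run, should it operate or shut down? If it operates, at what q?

Produce at q = 11

Variable cost is VC = 47q - 12q^2 + q^3, so AVC = VC/q = 47 - 12q + q^2 and MC = dTC/dq = 47 - 24q + 3q^2.
AVC hits its minimum where MC = AVC, at q = 6, giving min AVC = 47 - 12·6 + 6^2 = ¥11.
P = ¥146 exceeds min AVC = ¥11, so the firm stays open.
P = MC gives -99 - 24q + 3q^2 = 0, with roots -3 and 11. Take the larger (rising MC): q* = 11.
Check: AVC at q = 11 is ¥36 ≤ P, so revenue covers variable cost.
Profit = P·q − TC = 146·11 − 936 = ¥670.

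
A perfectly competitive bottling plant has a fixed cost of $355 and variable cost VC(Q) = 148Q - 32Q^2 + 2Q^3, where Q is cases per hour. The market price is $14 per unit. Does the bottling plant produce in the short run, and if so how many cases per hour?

Shut down

Strip out fixed cost: VC = 148Q - 32Q^2 + 2Q^3. Then AVC = 148 - 32Q + 2Q^2 and MC = 148 - 64Q + 6Q^2.
The AVC parabola has its vertex at Q = 32/4 = 8, where AVC = 148 - 32·8 + 2·8^2 = $20.
P = $14 lies below min AVC = $20; no output level covers variable cost.
Best response: produce nothing and absorb the $355 fixed cost.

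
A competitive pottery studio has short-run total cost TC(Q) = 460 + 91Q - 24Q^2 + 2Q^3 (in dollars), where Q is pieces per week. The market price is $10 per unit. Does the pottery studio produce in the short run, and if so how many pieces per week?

Strip out fixed cost: VC = 91Q - 24Q^2 + 2Q^3. Then AVC = 91 - 24Q + 2Q^2 and MC = 91 - 48Q + 6Q^2.
The AVC parabola has its vertex at Q = 24/4 = 6, where AVC = 91 - 24·6 + 2·6^2 = $19.
With P < min AVC ($10 < $19), every unit sold adds to the loss.
The firm minimizes its loss by shutting down and losing only its fixed cost of $460.

Shut down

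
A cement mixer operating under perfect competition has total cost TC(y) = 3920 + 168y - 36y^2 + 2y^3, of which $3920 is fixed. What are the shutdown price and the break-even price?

Shutdown price = $6; break-even price = $336

Shutdown price = min AVC. AVC = 168 - 36y + 2y^2, with vertex at y = 9 and minimum $6.
ATC = 3920/y + 168 - 36y + 2y^2. Setting dATC/dy = −3920/y^2 − 36 + 4y = 0 gives y = 14 (since 4·14^3 − 36·14^2 = 3920).
min ATC = 3920/14 + 168 − 36·14 + 2·14^2 = $336. That is the break-even price.
For $6 ≤ P < $336 the firm produces at a loss; below $6 it shuts down.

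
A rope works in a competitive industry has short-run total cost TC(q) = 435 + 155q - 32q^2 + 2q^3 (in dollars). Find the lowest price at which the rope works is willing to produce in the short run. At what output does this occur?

The firm shuts down when price falls below the minimum of average variable cost. AVC = VC/q = 155 - 32q + 2q^2.
dAVC/dq = -32 + 4q = 0 gives q = 8. min AVC = 155 - 32·8 + 2·8^2 = 27.
The firm shuts down for any P below $27.

$27 per unit, at q = 8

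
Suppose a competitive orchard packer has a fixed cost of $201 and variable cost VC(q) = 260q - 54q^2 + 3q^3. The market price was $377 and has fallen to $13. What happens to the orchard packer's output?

Output falls from 13 to 0 (the firm shuts down)

MC = 260 - 108q + 9q^2; the shutdown threshold is min AVC = $17 (at q = 9).
With P = $377 above the shutdown price, P = MC gives q = 13.
At P = $13 < min AVC = $17, price no longer covers variable cost at any output, so the firm shuts down: q = 0.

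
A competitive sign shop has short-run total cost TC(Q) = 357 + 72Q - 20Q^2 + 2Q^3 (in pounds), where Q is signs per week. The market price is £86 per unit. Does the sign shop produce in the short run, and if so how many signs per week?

Produce at Q = 7

Strip out fixed cost: VC = 72Q - 20Q^2 + 2Q^3. Then AVC = 72 - 20Q + 2Q^2 and MC = 72 - 40Q + 6Q^2.
The AVC parabola has its vertex at Q = 20/4 = 5, where AVC = 72 - 20·5 + 2·5^2 = £22.
Because £86 ≥ £22, revenue can cover variable cost; the firm operates.
Solving P = MC: -14 - 40Q + 6Q^2 = 0 ⇒ Q = -1/3 or 7. On the upward-sloping branch, Q* = 7.
Check: AVC at Q = 7 is £30 ≤ P, so revenue covers variable cost.
Profit = P·Q − TC = 86·7 − 567 = £35.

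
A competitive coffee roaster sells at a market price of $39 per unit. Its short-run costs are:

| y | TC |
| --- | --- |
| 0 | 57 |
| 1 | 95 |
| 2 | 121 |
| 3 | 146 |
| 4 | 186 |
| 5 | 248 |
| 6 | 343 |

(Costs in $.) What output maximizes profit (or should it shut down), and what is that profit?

Compute π = P·y − TC at each output: y=0: -57; y=1: -56; y=2: -43; y=3: -29; y=4: -30; y=5: -53; y=6: -109.
Profit is maximized at y = 3. AVC there is 89/3 = $29.67 ≤ P, so producing beats shutting down (which would give -$57).

y = 3; profit = -$29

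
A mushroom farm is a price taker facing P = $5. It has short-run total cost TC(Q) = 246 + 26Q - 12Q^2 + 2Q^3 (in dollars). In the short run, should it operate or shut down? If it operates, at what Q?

Shut down

From TC, MC = TC'(Q) = 26 - 24Q + 6Q^2 and AVC = VC/Q = 26 - 12Q + 2Q^2.
The AVC parabola has its vertex at Q = 12/4 = 3, where AVC = 26 - 12·3 + 2·3^2 = $8.
P = $5 lies below min AVC = $8; no output level covers variable cost.
The firm minimizes its loss by shutting down and losing only its fixed cost of $246.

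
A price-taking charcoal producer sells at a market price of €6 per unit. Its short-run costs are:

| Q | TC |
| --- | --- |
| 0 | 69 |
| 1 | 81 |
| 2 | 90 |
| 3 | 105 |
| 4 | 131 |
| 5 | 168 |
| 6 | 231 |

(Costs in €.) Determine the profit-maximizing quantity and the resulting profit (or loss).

Tabulate TR − TC: Q=0: -69; Q=1: -75; Q=2: -78; Q=3: -87; Q=4: -107; Q=5: -138; Q=6: -195.
Profit is highest at Q = 0. Equivalently, the lowest AVC in the table is 21/2 ≈ €10.50 at Q = 2, and P = €6 falls below it — price never covers variable cost, so the firm shuts down and loses only its fixed cost.

Q = 0 (shut down); profit = -€69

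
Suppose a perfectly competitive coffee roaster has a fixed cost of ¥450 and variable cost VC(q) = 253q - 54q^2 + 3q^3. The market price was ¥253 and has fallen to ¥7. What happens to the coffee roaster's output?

MC = 253 - 108q + 9q^2; the shutdown threshold is min AVC = ¥10 (at q = 9).
With P = ¥253 above the shutdown price, P = MC gives q = 12.
At P = ¥7 < min AVC = ¥10, price no longer covers variable cost at any output, so the firm shuts down: q = 0.

Output falls from 12 to 0 (the firm shuts down)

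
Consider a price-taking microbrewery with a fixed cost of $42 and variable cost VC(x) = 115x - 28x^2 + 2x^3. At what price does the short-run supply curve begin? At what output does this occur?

$17 per unit, at x = 7

The shutdown price is the minimum of AVC. VC = 115x - 28x^2 + 2x^3, so AVC = 115 - 28x + 2x^2.
dAVC/dx = -28 + 4x = 0 gives x = 7. min AVC = 115 - 28·7 + 2·7^2 = 17.
The firm shuts down for any P below $17.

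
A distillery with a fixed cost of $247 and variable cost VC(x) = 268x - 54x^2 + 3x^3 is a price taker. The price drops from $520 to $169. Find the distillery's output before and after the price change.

AVC = 268 - 54x + 3x^2, minimized at x = 9 where min AVC = $25. MC = 268 - 108x + 9x^2.
At P = $520 ≥ min AVC, set P = MC on the rising branch: x = 14.
At P = $169 ≥ min AVC, set P = MC: x = 11. The firm stays open but cuts output.

Output falls from 14 to 11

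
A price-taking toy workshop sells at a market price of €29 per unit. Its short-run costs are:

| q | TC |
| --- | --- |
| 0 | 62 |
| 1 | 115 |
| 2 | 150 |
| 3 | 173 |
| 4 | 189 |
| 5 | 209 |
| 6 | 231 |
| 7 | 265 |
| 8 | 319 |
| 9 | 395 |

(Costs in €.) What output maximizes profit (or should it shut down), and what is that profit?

Tabulate TR − TC: q=0: -62; q=1: -86; q=2: -92; q=3: -86; q=4: -73; q=5: -64; q=6: -57; q=7: -62; q=8: -87; q=9: -134.
Profit is maximized at q = 6. AVC there is 169/6 = €28.17 ≤ P, so producing beats shutting down (which would give -€62).

q = 6; profit = -€57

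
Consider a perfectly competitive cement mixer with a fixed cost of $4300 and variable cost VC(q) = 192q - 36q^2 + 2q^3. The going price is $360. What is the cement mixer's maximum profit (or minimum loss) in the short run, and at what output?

Profit = -$380 at q = 14

AVC = 192 - 36q + 2q^2 has its minimum $30 at q = 9; price $360 clears that bar, so the firm operates.
MC = 192 - 72q + 6q^2. Setting P = MC and taking the root on the rising branch gives q* = 14.
TR = 360·14 = 5040. TC = 4300 + 1120 = 5420. Profit = 5040 − 5420 = -$380.
That loss of $380 beats the $4300 the firm would lose by shutting down; producing recovers $3920 of fixed cost.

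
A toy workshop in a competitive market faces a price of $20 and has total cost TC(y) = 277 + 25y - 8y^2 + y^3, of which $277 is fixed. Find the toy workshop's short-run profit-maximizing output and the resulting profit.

Profit = -$227 at y = 5

AVC = 25 - 8y + y^2 has its minimum $9 at y = 4; price $20 clears that bar, so the firm operates.
With MC = 25 - 16y + 3y^2, P = MC on the upward-sloping part at y* = 5.
TR = 20·5 = 100. TC = 277 + 50 = 327. Profit = 100 − 327 = -$227.
Shutting down would mean losing the fixed cost of $277, so operating at a loss of $227 is better by $50.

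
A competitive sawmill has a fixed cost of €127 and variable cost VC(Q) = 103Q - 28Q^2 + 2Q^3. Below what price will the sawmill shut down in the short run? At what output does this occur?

The shutdown price is the minimum of AVC. VC = 103Q - 28Q^2 + 2Q^3, so AVC = 103 - 28Q + 2Q^2.
At the minimum of AVC, MC = AVC. MC = 103 - 56Q + 6Q^2; setting MC = AVC gives 4Q^2 - 28Q = 0, so Q = 7. min AVC = 5.
So the shutdown price is €5.

€5 per unit, at Q = 7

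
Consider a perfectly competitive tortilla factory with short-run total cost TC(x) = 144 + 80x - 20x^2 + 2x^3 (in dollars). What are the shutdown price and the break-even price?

Shutdown price = min AVC. AVC = 80 - 20x + 2x^2, with vertex at x = 5 and minimum $30.
ATC = 144/x + 80 - 20x + 2x^2. Setting dATC/dx = −144/x^2 − 20 + 4x = 0 gives x = 6 (since 4·6^3 − 20·6^2 = 144).
min ATC = 144/6 + 80 − 20·6 + 2·6^2 = $56. That is the break-even price.
Between these two prices the firm operates at a loss; above $56 it earns a profit.

Shutdown price = $30; break-even price = $56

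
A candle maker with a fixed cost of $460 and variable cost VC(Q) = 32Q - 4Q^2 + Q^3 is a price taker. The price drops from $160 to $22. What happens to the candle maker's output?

Output falls from 8 to 0 (the firm shuts down)

MC = 32 - 8Q + 3Q^2; the shutdown threshold is min AVC = $28 (at Q = 2).
With P = $160 above the shutdown price, P = MC gives Q = 8.
At P = $22 < min AVC = $28, price no longer covers variable cost at any output, so the firm shuts down: Q = 0.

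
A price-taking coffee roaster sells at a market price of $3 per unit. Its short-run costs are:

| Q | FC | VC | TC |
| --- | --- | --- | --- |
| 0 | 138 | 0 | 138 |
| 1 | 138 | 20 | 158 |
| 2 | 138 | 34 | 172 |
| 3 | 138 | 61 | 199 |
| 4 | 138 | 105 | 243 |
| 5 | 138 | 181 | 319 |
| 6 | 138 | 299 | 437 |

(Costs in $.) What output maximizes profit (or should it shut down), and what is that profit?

Q = 0 (shut down); profit = -$138

Profit at each row (π = 3Q − TC): Q=0: -138; Q=1: -155; Q=2: -166; Q=3: -190; Q=4: -231; Q=5: -304; Q=6: -419.
Profit is highest at Q = 0. Equivalently, the lowest AVC in the table is 34/2 ≈ $17 at Q = 2, and P = $3 falls below it — price never covers variable cost, so the firm shuts down and loses only its fixed cost.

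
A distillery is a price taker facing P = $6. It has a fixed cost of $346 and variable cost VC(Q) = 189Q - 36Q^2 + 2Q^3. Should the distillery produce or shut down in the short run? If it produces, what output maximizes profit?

Shut down

Strip out fixed cost: VC = 189Q - 36Q^2 + 2Q^3. Then AVC = 189 - 36Q + 2Q^2 and MC = 189 - 72Q + 6Q^2.
AVC is minimized where dAVC/dQ = -36 + 4Q = 0, at Q = 9; min AVC = 189 - 36·9 + 2·9^2 = $27.
Since P = $6 < min AVC = $27, price fails to cover variable cost at any output.
Shutting down limits the loss to fixed cost, $346.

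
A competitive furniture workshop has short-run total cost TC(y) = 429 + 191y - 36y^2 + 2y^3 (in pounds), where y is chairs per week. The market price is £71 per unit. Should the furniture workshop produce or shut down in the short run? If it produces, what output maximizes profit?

Produce at y = 10

Strip out fixed cost: VC = 191y - 36y^2 + 2y^3. Then AVC = 191 - 36y + 2y^2 and MC = 191 - 72y + 6y^2.
AVC is minimized where dAVC/dy = -36 + 4y = 0, at y = 9; min AVC = 191 - 36·9 + 2·9^2 = £29.
Since P = £71 ≥ min AVC = £29, price covers variable cost and the firm should produce.
Set P = MC: 71 = 191 - 72y + 6y^2 → 120 - 72y + 6y^2 = 0. The roots are y = 2 and y = 10; the profit-maximizing output is on the rising part of MC, so y* = 10.
Check: AVC at y = 10 is £31 ≤ P, so revenue covers variable cost.
Profit = P·y − TC = 71·10 − 739 = -£29, a loss, but smaller than the £429 fixed cost the firm would lose by shutting down.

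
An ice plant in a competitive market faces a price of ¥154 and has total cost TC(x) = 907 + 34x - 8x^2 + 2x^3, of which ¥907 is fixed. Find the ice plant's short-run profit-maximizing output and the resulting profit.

AVC = 34 - 8x + 2x^2; min AVC = ¥26 at x = 2. Since P = ¥154 ≥ min AVC, the firm produces.
With MC = 34 - 16x + 6x^2, P = MC on the upward-sloping part at x* = 6.
TR = 154·6 = 924. TC = 907 + 348 = 1255. Profit = 924 − 1255 = -¥331.
Shutting down would mean losing the fixed cost of ¥907, so operating at a loss of ¥331 is better by ¥576.

Profit = -¥331 at x = 6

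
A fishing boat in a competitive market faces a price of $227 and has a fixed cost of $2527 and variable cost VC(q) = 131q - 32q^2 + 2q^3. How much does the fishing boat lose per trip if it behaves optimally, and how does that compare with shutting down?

AVC = 131 - 32q + 2q^2 has its minimum $3 at q = 8; price $227 clears that bar, so the firm operates.
MC = 131 - 64q + 6q^2. Setting P = MC and taking the root on the rising branch gives q* = 12.
TR = 227·12 = 2724. TC = 2527 + 420 = 2947. Profit = 2724 − 2947 = -$223.
Shutting down would mean losing the fixed cost of $2527, so operating at a loss of $223 is better by $2304.

Profit = -$223 at q = 12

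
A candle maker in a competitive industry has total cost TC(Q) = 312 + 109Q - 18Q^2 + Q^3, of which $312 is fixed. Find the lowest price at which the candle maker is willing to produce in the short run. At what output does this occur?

The firm shuts down when price falls below the minimum of average variable cost. AVC = VC/Q = 109 - 18Q + Q^2.
At the minimum of AVC, MC = AVC. MC = 109 - 36Q + 3Q^2; setting MC = AVC gives 2Q^2 - 18Q = 0, so Q = 9. min AVC = 28.
The firm shuts down for any P below $28.

$28 per unit, at Q = 9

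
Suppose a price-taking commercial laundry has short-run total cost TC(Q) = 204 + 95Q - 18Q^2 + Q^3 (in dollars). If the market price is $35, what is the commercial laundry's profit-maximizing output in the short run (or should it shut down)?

Produce at Q = 10

Strip out fixed cost: VC = 95Q - 18Q^2 + Q^3. Then AVC = 95 - 18Q + Q^2 and MC = 95 - 36Q + 3Q^2.
The AVC parabola has its vertex at Q = 18/2 = 9, where AVC = 95 - 18·9 + 9^2 = $14.
Since P = $35 ≥ min AVC = $14, price covers variable cost and the firm should produce.
P = MC gives 60 - 36Q + 3Q^2 = 0, with roots 2 and 10. Take the larger (rising MC): Q* = 10.
Check: AVC at Q = 10 is $15 ≤ P, so revenue covers variable cost.
Profit = P·Q − TC = 35·10 − 354 = -$4, a loss, but smaller than the $204 fixed cost the firm would lose by shutting down.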